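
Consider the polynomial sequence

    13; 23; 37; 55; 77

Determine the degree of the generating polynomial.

2

D1: 10, 14, 18, 22
D2: 4, 4, 4
The second differences are constant, so the polynomial has degree 2.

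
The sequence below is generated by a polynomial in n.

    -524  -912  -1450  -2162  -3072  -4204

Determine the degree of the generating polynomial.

3

-388, -538, -712, -910, -1132
-150, -174, -198, -222
-24, -24, -24
The third differences are constant, so the polynomial has degree 3.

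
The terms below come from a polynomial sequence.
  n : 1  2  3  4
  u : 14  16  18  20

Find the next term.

2, 2, 2
First differences constant at 2.
20 + 2 = 22

22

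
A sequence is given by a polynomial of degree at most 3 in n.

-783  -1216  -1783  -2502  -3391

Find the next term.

D1: -433, -567, -719, -889
D2: -134, -152, -170
D3: -18, -18
Third differences constant at -18.
-170 − 18 = -188;  -889 − 188 = -1077;  -3391 − 1077 = -4468

-4468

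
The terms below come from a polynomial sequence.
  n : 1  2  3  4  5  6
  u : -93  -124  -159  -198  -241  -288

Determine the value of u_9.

D1: -31  -35  -39  -43  -47
D2: -4  -4  -4  -4
Constant second difference = -4, so extend:
-47 − 4 = -51;  -288 − 51 = -339
-51 − 4 = -55;  -339 − 55 = -394
-55 − 4 = -59;  -394 − 59 = -453

-453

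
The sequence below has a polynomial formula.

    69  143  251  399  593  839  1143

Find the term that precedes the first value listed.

23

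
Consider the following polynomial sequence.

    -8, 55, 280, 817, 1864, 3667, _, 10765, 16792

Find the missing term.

Using the first 6 terms:
D1: 63, 225, 537, 1047, 1803
D2: 162, 312, 510, 756
D3: 150, 198, 246
D4: 48, 48
Constant fourth difference = 48.
Extend forward: 246 + 48 = 294;  756 + 294 = 1050;  1803 + 1050 = 2853;  3667 + 2853 = 6520

6520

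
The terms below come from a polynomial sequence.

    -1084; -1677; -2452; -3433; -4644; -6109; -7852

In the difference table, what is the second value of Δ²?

First differences: -593, -775, -981, -1211, -1465, -1743
Second differences: -182, -206, -230, -254, -278
Third differences: -24, -24, -24, -24

-206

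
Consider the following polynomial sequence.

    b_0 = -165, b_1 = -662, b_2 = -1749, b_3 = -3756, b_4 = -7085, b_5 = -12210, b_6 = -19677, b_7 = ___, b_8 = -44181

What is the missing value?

Using the first 7 terms:
First differences: -497  -1087  -2007  -3329  -5125  -7467
Second differences: -590  -920  -1322  -1796  -2342
Third differences: -330  -402  -474  -546
Fourth differences: -72  -72  -72
Constant fourth difference = -72.
Extend forward: -546 − 72 = -618;  -2342 − 618 = -2960;  -7467 − 2960 = -10427;  -19677 − 10427 = -30104

-30104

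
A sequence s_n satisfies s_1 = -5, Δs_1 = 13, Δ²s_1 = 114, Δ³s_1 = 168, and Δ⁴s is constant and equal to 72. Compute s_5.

Build the table forward from the leading diagonal:
Fourth differences: 72  72  72  72  72
Third differences: 168  240  312  384  456
Second differences: 114  282  522  834  1218
First differences: 13  127  409  931  1765
s: -5  8  135  544  1475

1475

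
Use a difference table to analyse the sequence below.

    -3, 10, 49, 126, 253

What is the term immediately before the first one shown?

-2

First differences: 13, 39, 77, 127
Second differences: 26, 38, 50
Third differences: 12, 12
The third differences are constant at 12.
Work back: 26 − 12 = 14;  13 − 14 = -1;  -3 + 1 = -2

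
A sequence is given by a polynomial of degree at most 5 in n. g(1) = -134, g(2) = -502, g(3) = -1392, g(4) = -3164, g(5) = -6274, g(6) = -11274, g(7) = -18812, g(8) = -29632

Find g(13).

Δ: -368, -890, -1772, -3110, -5000, -7538, -10820
Δ²: -522, -882, -1338, -1890, -2538, -3282
Δ³: -360, -456, -552, -648, -744
Δ⁴: -96, -96, -96, -96
Fourth differences constant at -96.
-744 − 96 = -840;  -3282 − 840 = -4122;  -10820 − 4122 = -14942;  -29632 − 14942 = -44574
-840 − 96 = -936;  -4122 − 936 = -5058;  -14942 − 5058 = -20000;  -44574 − 20000 = -64574
-936 − 96 = -1032;  -5058 − 1032 = -6090;  -20000 − 6090 = -26090;  -64574 − 26090 = -90664
-1032 − 96 = -1128;  -6090 − 1128 = -7218;  -26090 − 7218 = -33308;  -90664 − 33308 = -123972
-1128 − 96 = -1224;  -7218 − 1224 = -8442;  -33308 − 8442 = -41750;  -123972 − 41750 = -165722

-165722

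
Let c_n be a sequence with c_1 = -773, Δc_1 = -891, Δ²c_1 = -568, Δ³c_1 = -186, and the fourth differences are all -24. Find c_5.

Build the table forward from the leading diagonal:
Fourth differences: -24, -24, -24, -24, -24
Third differences: -186, -210, -234, -258, -282
Second differences: -568, -754, -964, -1198, -1456
First differences: -891, -1459, -2213, -3177, -4375
c: -773, -1664, -3123, -5336, -8513

-8513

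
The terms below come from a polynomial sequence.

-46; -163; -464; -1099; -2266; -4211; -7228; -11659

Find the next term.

-17894

-117, -301, -635, -1167, -1945, -3017, -4431
-184, -334, -532, -778, -1072, -1414
-150, -198, -246, -294, -342
-48, -48, -48, -48
The fourth differences are constant (-48).
-342 − 48 = -390;  -1414 − 390 = -1804;  -4431 − 1804 = -6235;  -11659 − 6235 = -17894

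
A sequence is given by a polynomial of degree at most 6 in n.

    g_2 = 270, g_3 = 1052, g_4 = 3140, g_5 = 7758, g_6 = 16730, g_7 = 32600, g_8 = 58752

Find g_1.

D1: 782, 2088, 4618, 8972, 15870, 26152
D2: 1306, 2530, 4354, 6898, 10282
D3: 1224, 1824, 2544, 3384
D4: 600, 720, 840
D5: 120, 120
The fifth differences are constant at 120.
Work back: 600 − 120 = 480;  1224 − 480 = 744;  1306 − 744 = 562;  782 − 562 = 220;  270 − 220 = 50

50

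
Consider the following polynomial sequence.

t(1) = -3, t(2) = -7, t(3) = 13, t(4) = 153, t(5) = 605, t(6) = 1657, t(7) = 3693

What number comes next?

7193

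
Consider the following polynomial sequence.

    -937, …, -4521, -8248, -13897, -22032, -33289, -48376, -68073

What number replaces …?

Using the last 7 terms:
Δ: -3727  -5649  -8135  -11257  -15087  -19697
Δ²: -1922  -2486  -3122  -3830  -4610
Δ³: -564  -636  -708  -780
Δ⁴: -72  -72  -72
Constant fourth difference = -72.
Extend backward: -564 + 72 = -492;  -1922 + 492 = -1430;  -3727 + 1430 = -2297;  -4521 + 2297 = -2224

-2224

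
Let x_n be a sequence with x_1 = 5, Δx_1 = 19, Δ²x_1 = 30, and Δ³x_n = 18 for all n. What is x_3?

Build the table forward from the leading diagonal:
Third differences: 18, 18, 18
Second differences: 30, 48, 66
First differences: 19, 49, 97
x: 5, 24, 73

73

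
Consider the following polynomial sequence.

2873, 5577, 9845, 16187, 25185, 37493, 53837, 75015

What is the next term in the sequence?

D1: 2704, 4268, 6342, 8998, 12308, 16344, 21178
D2: 1564, 2074, 2656, 3310, 4036, 4834
D3: 510, 582, 654, 726, 798
D4: 72, 72, 72, 72
Fourth differences constant at 72.
798 + 72 = 870;  4834 + 870 = 5704;  21178 + 5704 = 26882;  75015 + 26882 = 101897

101897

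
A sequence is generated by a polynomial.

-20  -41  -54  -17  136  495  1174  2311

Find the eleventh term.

10210

Δ: -21, -13, 37, 153, 359, 679, 1137
Δ²: 8, 50, 116, 206, 320, 458
Δ³: 42, 66, 90, 114, 138
Δ⁴: 24, 24, 24, 24
Fourth differences constant at 24.
138 + 24 = 162;  458 + 162 = 620;  1137 + 620 = 1757;  2311 + 1757 = 4068
162 + 24 = 186;  620 + 186 = 806;  1757 + 806 = 2563;  4068 + 2563 = 6631
186 + 24 = 210;  806 + 210 = 1016;  2563 + 1016 = 3579;  6631 + 3579 = 10210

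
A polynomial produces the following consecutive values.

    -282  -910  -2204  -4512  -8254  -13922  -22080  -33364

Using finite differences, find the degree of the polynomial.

4

Δ: -628, -1294, -2308, -3742, -5668, -8158, -11284
Δ²: -666, -1014, -1434, -1926, -2490, -3126
Δ³: -348, -420, -492, -564, -636
Δ⁴: -72, -72, -72, -72
The fourth differences are constant, so the polynomial has degree 4.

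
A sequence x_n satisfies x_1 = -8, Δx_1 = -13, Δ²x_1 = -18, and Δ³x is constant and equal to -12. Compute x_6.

Build the table forward from the leading diagonal:
Δ³: -12, -12, -12, -12, -12, -12
Δ²: -18, -30, -42, -54, -66, -78
Δ: -13, -31, -61, -103, -157, -223
x: -8, -21, -52, -113, -216, -373

-373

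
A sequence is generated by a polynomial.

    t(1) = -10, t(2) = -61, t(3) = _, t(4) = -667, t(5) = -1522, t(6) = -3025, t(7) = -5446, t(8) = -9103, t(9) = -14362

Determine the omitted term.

-238

Using the last 6 terms:
-855  -1503  -2421  -3657  -5259
-648  -918  -1236  -1602
-270  -318  -366
-48  -48
Constant fourth difference = -48.
Extend backward: -270 + 48 = -222;  -648 + 222 = -426;  -855 + 426 = -429;  -667 + 429 = -238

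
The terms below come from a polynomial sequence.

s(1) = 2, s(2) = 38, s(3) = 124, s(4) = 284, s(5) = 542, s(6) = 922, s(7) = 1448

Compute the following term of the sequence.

2144

D1: 36, 86, 160, 258, 380, 526
D2: 50, 74, 98, 122, 146
D3: 24, 24, 24, 24
The third differences are constant (24).
146 + 24 = 170;  526 + 170 = 696;  1448 + 696 = 2144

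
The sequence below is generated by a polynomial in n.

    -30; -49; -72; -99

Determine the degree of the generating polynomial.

2

First differences: -19, -23, -27
Second differences: -4, -4
The second differences are constant, so the polynomial has degree 2.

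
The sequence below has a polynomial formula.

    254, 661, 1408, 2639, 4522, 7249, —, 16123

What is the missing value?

11036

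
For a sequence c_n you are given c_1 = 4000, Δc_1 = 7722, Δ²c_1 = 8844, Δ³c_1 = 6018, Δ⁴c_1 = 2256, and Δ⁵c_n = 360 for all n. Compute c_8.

540928

Build the table forward from the leading diagonal:
D5: 360, 360, 360, 360, 360, 360, 360, 360
D4: 2256, 2616, 2976, 3336, 3696, 4056, 4416, 4776
D3: 6018, 8274, 10890, 13866, 17202, 20898, 24954, 29370
D2: 8844, 14862, 23136, 34026, 47892, 65094, 85992, 110946
D1: 7722, 16566, 31428, 54564, 88590, 136482, 201576, 287568
c: 4000, 11722, 28288, 59716, 114280, 202870, 339352, 540928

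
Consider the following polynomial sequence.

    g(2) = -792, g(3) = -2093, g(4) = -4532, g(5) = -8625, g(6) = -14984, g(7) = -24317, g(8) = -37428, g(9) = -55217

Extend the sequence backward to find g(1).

D1: -1301  -2439  -4093  -6359  -9333  -13111  -17789
D2: -1138  -1654  -2266  -2974  -3778  -4678
D3: -516  -612  -708  -804  -900
D4: -96  -96  -96  -96
The fourth differences are constant at -96.
Work back: -516 + 96 = -420;  -1138 + 420 = -718;  -1301 + 718 = -583;  -792 + 583 = -209

-209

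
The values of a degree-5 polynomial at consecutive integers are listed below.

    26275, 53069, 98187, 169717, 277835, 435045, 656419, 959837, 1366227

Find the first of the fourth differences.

D1: 26794, 45118, 71530, 108118, 157210, 221374, 303418, 406390
D2: 18324, 26412, 36588, 49092, 64164, 82044, 102972
D3: 8088, 10176, 12504, 15072, 17880, 20928
D4: 2088, 2328, 2568, 2808, 3048
D5: 240, 240, 240, 240

2088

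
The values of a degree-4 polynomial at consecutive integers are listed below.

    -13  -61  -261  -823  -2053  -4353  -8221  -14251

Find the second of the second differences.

Δ: -48, -200, -562, -1230, -2300, -3868, -6030
Δ²: -152, -362, -668, -1070, -1568, -2162
Δ³: -210, -306, -402, -498, -594
Δ⁴: -96, -96, -96, -96

-362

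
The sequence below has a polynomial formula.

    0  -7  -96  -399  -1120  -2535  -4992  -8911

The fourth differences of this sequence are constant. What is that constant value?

D1: -7, -89, -303, -721, -1415, -2457, -3919
D2: -82, -214, -418, -694, -1042, -1462
D3: -132, -204, -276, -348, -420
D4: -72, -72, -72, -72

-72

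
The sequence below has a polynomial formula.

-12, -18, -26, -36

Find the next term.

-48

-6, -8, -10
-2, -2
The second differences are constant (-2).
-10 − 2 = -12;  -36 − 12 = -48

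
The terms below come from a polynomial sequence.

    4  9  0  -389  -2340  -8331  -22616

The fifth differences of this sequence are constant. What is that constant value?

D1: 5, -9, -389, -1951, -5991, -14285
D2: -14, -380, -1562, -4040, -8294
D3: -366, -1182, -2478, -4254
D4: -816, -1296, -1776
D5: -480, -480

-480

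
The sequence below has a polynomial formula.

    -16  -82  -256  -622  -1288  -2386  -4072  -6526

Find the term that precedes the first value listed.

2

D1: -66, -174, -366, -666, -1098, -1686, -2454
D2: -108, -192, -300, -432, -588, -768
D3: -84, -108, -132, -156, -180
D4: -24, -24, -24, -24
The fourth differences are constant at -24.
Work back: -84 + 24 = -60;  -108 + 60 = -48;  -66 + 48 = -18;  -16 + 18 = 2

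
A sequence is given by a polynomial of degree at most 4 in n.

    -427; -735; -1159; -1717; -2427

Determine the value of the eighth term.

-5649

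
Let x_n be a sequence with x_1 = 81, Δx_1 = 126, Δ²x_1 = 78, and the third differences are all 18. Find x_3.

Build the table forward from the leading diagonal:
D3: 18, 18, 18
D2: 78, 96, 114
D1: 126, 204, 300
x: 81, 207, 411

411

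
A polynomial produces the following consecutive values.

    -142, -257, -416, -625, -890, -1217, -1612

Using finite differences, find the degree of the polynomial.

-115, -159, -209, -265, -327, -395
-44, -50, -56, -62, -68
-6, -6, -6, -6
The third differences are constant, so the polynomial has degree 3.

3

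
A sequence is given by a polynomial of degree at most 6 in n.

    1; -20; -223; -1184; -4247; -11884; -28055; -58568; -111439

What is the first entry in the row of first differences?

D1: -21, -203, -961, -3063, -7637, -16171, -30513, -52871
D2: -182, -758, -2102, -4574, -8534, -14342, -22358
D3: -576, -1344, -2472, -3960, -5808, -8016
D4: -768, -1128, -1488, -1848, -2208
D5: -360, -360, -360, -360

-21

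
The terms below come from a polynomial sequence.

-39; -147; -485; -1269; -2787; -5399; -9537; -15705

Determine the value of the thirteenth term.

-99675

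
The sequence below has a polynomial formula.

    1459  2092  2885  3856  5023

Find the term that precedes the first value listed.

First differences: 633  793  971  1167
Second differences: 160  178  196
Third differences: 18  18
The third differences are constant at 18.
Work back: 160 − 18 = 142;  633 − 142 = 491;  1459 − 491 = 968

968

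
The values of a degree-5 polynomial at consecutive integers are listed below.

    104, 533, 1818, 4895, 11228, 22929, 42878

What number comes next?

74843

D1: 429  1285  3077  6333  11701  19949
D2: 856  1792  3256  5368  8248
D3: 936  1464  2112  2880
D4: 528  648  768
D5: 120  120
Constant fifth difference = 120, so extend:
768 + 120 = 888;  2880 + 888 = 3768;  8248 + 3768 = 12016;  19949 + 12016 = 31965;  42878 + 31965 = 74843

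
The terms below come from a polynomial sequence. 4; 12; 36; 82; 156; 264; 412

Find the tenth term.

8, 24, 46, 74, 108, 148
16, 22, 28, 34, 40
6, 6, 6, 6
Third differences constant at 6.
40 + 6 = 46;  148 + 46 = 194;  412 + 194 = 606
46 + 6 = 52;  194 + 52 = 246;  606 + 246 = 852
52 + 6 = 58;  246 + 58 = 304;  852 + 304 = 1156

1156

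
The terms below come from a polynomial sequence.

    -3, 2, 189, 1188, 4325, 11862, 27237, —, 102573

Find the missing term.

55304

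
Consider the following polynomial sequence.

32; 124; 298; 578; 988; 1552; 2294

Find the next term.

D1: 92  174  280  410  564  742
D2: 82  106  130  154  178
D3: 24  24  24  24
Third differences constant at 24.
178 + 24 = 202;  742 + 202 = 944;  2294 + 944 = 3238

3238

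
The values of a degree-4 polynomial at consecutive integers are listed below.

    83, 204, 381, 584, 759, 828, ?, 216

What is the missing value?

689

Using the first 6 terms:
D1: 121, 177, 203, 175, 69
D2: 56, 26, -28, -106
D3: -30, -54, -78
D4: -24, -24
Constant fourth difference = -24.
Extend forward: -78 − 24 = -102;  -106 − 102 = -208;  69 − 208 = -139;  828 − 139 = 689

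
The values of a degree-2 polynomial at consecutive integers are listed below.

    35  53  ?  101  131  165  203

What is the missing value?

Using the last 4 terms:
Δ: 30, 34, 38
Δ²: 4, 4
Constant second difference = 4.
Extend backward: 30 − 4 = 26;  101 − 26 = 75

75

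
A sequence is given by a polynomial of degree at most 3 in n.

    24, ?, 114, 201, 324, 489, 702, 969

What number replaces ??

Using the last 6 terms:
First differences: 87, 123, 165, 213, 267
Second differences: 36, 42, 48, 54
Third differences: 6, 6, 6
Constant third difference = 6.
Extend backward: 36 − 6 = 30;  87 − 30 = 57;  114 − 57 = 57

57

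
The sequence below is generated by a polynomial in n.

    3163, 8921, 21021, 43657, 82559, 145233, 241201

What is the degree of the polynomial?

5

D1: 5758, 12100, 22636, 38902, 62674, 95968
D2: 6342, 10536, 16266, 23772, 33294
D3: 4194, 5730, 7506, 9522
D4: 1536, 1776, 2016
D5: 240, 240
The fifth differences are constant, so the polynomial has degree 5.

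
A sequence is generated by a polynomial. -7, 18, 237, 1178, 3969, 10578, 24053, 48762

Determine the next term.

First differences: 25 , 219 , 941 , 2791 , 6609 , 13475 , 24709
Second differences: 194 , 722 , 1850 , 3818 , 6866 , 11234
Third differences: 528 , 1128 , 1968 , 3048 , 4368
Fourth differences: 600 , 840 , 1080 , 1320
Fifth differences: 240 , 240 , 240
Fifth differences constant at 240.
1320 + 240 = 1560;  4368 + 1560 = 5928;  11234 + 5928 = 17162;  24709 + 17162 = 41871;  48762 + 41871 = 90633

90633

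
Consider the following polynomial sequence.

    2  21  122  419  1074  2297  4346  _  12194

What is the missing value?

Using the first 7 terms:
First differences: 19  101  297  655  1223  2049
Second differences: 82  196  358  568  826
Third differences: 114  162  210  258
Fourth differences: 48  48  48
Constant fourth difference = 48.
Extend forward: 258 + 48 = 306;  826 + 306 = 1132;  2049 + 1132 = 3181;  4346 + 3181 = 7527

7527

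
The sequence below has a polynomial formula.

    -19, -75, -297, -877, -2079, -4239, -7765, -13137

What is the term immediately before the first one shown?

-56  -222  -580  -1202  -2160  -3526  -5372
-166  -358  -622  -958  -1366  -1846
-192  -264  -336  -408  -480
-72  -72  -72  -72
The fourth differences are constant at -72.
Work back: -192 + 72 = -120;  -166 + 120 = -46;  -56 + 46 = -10;  -19 + 10 = -9

-9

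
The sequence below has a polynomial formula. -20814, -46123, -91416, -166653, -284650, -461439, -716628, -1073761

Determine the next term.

-1560678

D1: -25309, -45293, -75237, -117997, -176789, -255189, -357133
D2: -19984, -29944, -42760, -58792, -78400, -101944
D3: -9960, -12816, -16032, -19608, -23544
D4: -2856, -3216, -3576, -3936
D5: -360, -360, -360
Constant fifth difference = -360, so extend:
-3936 − 360 = -4296;  -23544 − 4296 = -27840;  -101944 − 27840 = -129784;  -357133 − 129784 = -486917;  -1073761 − 486917 = -1560678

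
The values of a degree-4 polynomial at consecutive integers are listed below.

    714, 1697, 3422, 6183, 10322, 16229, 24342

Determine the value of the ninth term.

Δ: 983 , 1725 , 2761 , 4139 , 5907 , 8113
Δ²: 742 , 1036 , 1378 , 1768 , 2206
Δ³: 294 , 342 , 390 , 438
Δ⁴: 48 , 48 , 48
Constant fourth difference = 48, so extend:
438 + 48 = 486;  2206 + 486 = 2692;  8113 + 2692 = 10805;  24342 + 10805 = 35147
486 + 48 = 534;  2692 + 534 = 3226;  10805 + 3226 = 14031;  35147 + 14031 = 49178

49178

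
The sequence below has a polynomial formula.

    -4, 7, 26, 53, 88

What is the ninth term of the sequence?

First differences: 11  19  27  35
Second differences: 8  8  8
The second differences are constant (8).
35 + 8 = 43;  88 + 43 = 131
43 + 8 = 51;  131 + 51 = 182
51 + 8 = 59;  182 + 59 = 241
59 + 8 = 67;  241 + 67 = 308

308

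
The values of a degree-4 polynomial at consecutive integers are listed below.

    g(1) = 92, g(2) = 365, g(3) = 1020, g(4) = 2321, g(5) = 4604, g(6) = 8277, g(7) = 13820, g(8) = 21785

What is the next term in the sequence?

32796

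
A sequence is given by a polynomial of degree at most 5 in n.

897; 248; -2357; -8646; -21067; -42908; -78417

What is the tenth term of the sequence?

D1: -649, -2605, -6289, -12421, -21841, -35509
D2: -1956, -3684, -6132, -9420, -13668
D3: -1728, -2448, -3288, -4248
D4: -720, -840, -960
D5: -120, -120
The fifth differences are constant (-120).
-960 − 120 = -1080;  -4248 − 1080 = -5328;  -13668 − 5328 = -18996;  -35509 − 18996 = -54505;  -78417 − 54505 = -132922
-1080 − 120 = -1200;  -5328 − 1200 = -6528;  -18996 − 6528 = -25524;  -54505 − 25524 = -80029;  -132922 − 80029 = -212951
-1200 − 120 = -1320;  -6528 − 1320 = -7848;  -25524 − 7848 = -33372;  -80029 − 33372 = -113401;  -212951 − 113401 = -326352

-326352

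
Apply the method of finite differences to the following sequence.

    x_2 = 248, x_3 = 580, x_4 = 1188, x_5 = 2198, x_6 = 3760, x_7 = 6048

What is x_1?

First differences: 332, 608, 1010, 1562, 2288
Second differences: 276, 402, 552, 726
Third differences: 126, 150, 174
Fourth differences: 24, 24
The fourth differences are constant at 24.
Work back: 126 − 24 = 102;  276 − 102 = 174;  332 − 174 = 158;  248 − 158 = 90

90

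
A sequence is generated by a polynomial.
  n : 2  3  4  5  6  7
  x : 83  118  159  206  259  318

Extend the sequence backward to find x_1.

35, 41, 47, 53, 59
6, 6, 6, 6
The second differences are constant at 6.
Work back: 35 − 6 = 29;  83 − 29 = 54

54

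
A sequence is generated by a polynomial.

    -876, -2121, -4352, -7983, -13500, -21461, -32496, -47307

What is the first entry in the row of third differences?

-414

First differences: -1245, -2231, -3631, -5517, -7961, -11035, -14811
Second differences: -986, -1400, -1886, -2444, -3074, -3776
Third differences: -414, -486, -558, -630, -702
Fourth differences: -72, -72, -72, -72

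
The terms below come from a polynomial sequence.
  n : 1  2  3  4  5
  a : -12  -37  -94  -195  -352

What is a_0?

First differences: -25  -57  -101  -157
Second differences: -32  -44  -56
Third differences: -12  -12
The third differences are constant at -12.
Work back: -32 + 12 = -20;  -25 + 20 = -5;  -12 + 5 = -7

-7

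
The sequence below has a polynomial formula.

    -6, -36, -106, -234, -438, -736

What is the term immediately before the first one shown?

First differences: -30  -70  -128  -204  -298
Second differences: -40  -58  -76  -94
Third differences: -18  -18  -18
The third differences are constant at -18.
Work back: -40 + 18 = -22;  -30 + 22 = -8;  -6 + 8 = 2

2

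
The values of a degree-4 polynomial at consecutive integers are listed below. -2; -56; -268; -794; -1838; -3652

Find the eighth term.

-10838

-54  -212  -526  -1044  -1814
-158  -314  -518  -770
-156  -204  -252
-48  -48
Constant fourth difference = -48, so extend:
-252 − 48 = -300;  -770 − 300 = -1070;  -1814 − 1070 = -2884;  -3652 − 2884 = -6536
-300 − 48 = -348;  -1070 − 348 = -1418;  -2884 − 1418 = -4302;  -6536 − 4302 = -10838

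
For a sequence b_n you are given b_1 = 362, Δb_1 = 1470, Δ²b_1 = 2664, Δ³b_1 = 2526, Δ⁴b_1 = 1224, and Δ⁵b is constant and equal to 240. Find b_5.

33554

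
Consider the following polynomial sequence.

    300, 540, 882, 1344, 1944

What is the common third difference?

First differences: 240, 342, 462, 600
Second differences: 102, 120, 138
Third differences: 18, 18

18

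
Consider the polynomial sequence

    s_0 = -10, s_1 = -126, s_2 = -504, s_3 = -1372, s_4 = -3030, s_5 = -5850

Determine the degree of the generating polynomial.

4

D1: -116, -378, -868, -1658, -2820
D2: -262, -490, -790, -1162
D3: -228, -300, -372
D4: -72, -72
The fourth differences are constant, so the polynomial has degree 4.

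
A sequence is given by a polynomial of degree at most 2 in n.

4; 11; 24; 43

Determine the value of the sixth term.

7  13  19
6  6
The second differences are constant (6).
19 + 6 = 25;  43 + 25 = 68
25 + 6 = 31;  68 + 31 = 99

99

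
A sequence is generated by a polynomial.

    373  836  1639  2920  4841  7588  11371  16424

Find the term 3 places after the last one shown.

First differences: 463  803  1281  1921  2747  3783  5053
Second differences: 340  478  640  826  1036  1270
Third differences: 138  162  186  210  234
Fourth differences: 24  24  24  24
Constant fourth difference = 24, so extend:
234 + 24 = 258;  1270 + 258 = 1528;  5053 + 1528 = 6581;  16424 + 6581 = 23005
258 + 24 = 282;  1528 + 282 = 1810;  6581 + 1810 = 8391;  23005 + 8391 = 31396
282 + 24 = 306;  1810 + 306 = 2116;  8391 + 2116 = 10507;  31396 + 10507 = 41903

41903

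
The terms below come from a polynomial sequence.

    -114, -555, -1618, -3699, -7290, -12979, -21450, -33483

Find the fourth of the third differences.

D1: -441, -1063, -2081, -3591, -5689, -8471, -12033
D2: -622, -1018, -1510, -2098, -2782, -3562
D3: -396, -492, -588, -684, -780
D4: -96, -96, -96, -96

-684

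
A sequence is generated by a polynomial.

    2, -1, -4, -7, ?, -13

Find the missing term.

-10

Using the first 4 terms:
D1: -3, -3, -3
Constant first difference = -3.
Extend forward: -7 − 3 = -10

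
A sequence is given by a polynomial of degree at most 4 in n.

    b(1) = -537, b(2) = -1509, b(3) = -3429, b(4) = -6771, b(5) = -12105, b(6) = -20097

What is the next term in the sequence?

First differences: -972  -1920  -3342  -5334  -7992
Second differences: -948  -1422  -1992  -2658
Third differences: -474  -570  -666
Fourth differences: -96  -96
The fourth differences are constant (-96).
-666 − 96 = -762;  -2658 − 762 = -3420;  -7992 − 3420 = -11412;  -20097 − 11412 = -31509

-31509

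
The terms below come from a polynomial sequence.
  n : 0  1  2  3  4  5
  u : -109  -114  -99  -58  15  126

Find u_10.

Δ: -5, 15, 41, 73, 111
Δ²: 20, 26, 32, 38
Δ³: 6, 6, 6
The third differences are constant (6).
38 + 6 = 44;  111 + 44 = 155;  126 + 155 = 281
44 + 6 = 50;  155 + 50 = 205;  281 + 205 = 486
50 + 6 = 56;  205 + 56 = 261;  486 + 261 = 747
56 + 6 = 62;  261 + 62 = 323;  747 + 323 = 1070
62 + 6 = 68;  323 + 68 = 391;  1070 + 391 = 1461

1461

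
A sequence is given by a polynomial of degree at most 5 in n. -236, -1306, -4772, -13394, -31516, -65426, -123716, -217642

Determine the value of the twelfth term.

-1288226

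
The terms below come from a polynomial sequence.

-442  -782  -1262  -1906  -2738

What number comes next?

-3782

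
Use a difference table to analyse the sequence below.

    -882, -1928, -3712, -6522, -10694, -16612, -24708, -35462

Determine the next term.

D1: -1046  -1784  -2810  -4172  -5918  -8096  -10754
D2: -738  -1026  -1362  -1746  -2178  -2658
D3: -288  -336  -384  -432  -480
D4: -48  -48  -48  -48
The fourth differences are constant (-48).
-480 − 48 = -528;  -2658 − 528 = -3186;  -10754 − 3186 = -13940;  -35462 − 13940 = -49402

-49402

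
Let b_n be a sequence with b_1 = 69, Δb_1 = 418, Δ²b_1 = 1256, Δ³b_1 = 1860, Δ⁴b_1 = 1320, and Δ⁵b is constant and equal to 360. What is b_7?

80577

Build the table forward from the leading diagonal:
Fifth differences: 360  360  360  360  360  360  360
Fourth differences: 1320  1680  2040  2400  2760  3120  3480
Third differences: 1860  3180  4860  6900  9300  12060  15180
Second differences: 1256  3116  6296  11156  18056  27356  39416
First differences: 418  1674  4790  11086  22242  40298  67654
b: 69  487  2161  6951  18037  40279  80577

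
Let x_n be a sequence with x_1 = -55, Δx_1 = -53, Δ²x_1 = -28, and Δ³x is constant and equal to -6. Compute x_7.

Build the table forward from the leading diagonal:
Δ³: -6  -6  -6  -6  -6  -6  -6
Δ²: -28  -34  -40  -46  -52  -58  -64
Δ: -53  -81  -115  -155  -201  -253  -311
x: -55  -108  -189  -304  -459  -660  -913

-913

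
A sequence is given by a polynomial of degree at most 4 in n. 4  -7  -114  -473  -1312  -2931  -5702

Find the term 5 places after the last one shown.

D1: -11 , -107 , -359 , -839 , -1619 , -2771
D2: -96 , -252 , -480 , -780 , -1152
D3: -156 , -228 , -300 , -372
D4: -72 , -72 , -72
The fourth differences are constant (-72).
-372 − 72 = -444;  -1152 − 444 = -1596;  -2771 − 1596 = -4367;  -5702 − 4367 = -10069
-444 − 72 = -516;  -1596 − 516 = -2112;  -4367 − 2112 = -6479;  -10069 − 6479 = -16548
-516 − 72 = -588;  -2112 − 588 = -2700;  -6479 − 2700 = -9179;  -16548 − 9179 = -25727
-588 − 72 = -660;  -2700 − 660 = -3360;  -9179 − 3360 = -12539;  -25727 − 12539 = -38266
-660 − 72 = -732;  -3360 − 732 = -4092;  -12539 − 4092 = -16631;  -38266 − 16631 = -54897

-54897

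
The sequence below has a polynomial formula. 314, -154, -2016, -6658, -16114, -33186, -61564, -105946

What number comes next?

-172158

D1: -468, -1862, -4642, -9456, -17072, -28378, -44382
D2: -1394, -2780, -4814, -7616, -11306, -16004
D3: -1386, -2034, -2802, -3690, -4698
D4: -648, -768, -888, -1008
D5: -120, -120, -120
The fifth differences are constant (-120).
-1008 − 120 = -1128;  -4698 − 1128 = -5826;  -16004 − 5826 = -21830;  -44382 − 21830 = -66212;  -105946 − 66212 = -172158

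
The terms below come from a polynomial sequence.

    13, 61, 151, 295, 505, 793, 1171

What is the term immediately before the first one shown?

-5

48, 90, 144, 210, 288, 378
42, 54, 66, 78, 90
12, 12, 12, 12
The third differences are constant at 12.
Work back: 42 − 12 = 30;  48 − 30 = 18;  13 − 18 = -5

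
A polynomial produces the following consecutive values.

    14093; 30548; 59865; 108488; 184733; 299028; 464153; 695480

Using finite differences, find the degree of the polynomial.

5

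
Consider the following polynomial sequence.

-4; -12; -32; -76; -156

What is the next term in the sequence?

Δ: -8, -20, -44, -80
Δ²: -12, -24, -36
Δ³: -12, -12
Constant third difference = -12, so extend:
-36 − 12 = -48;  -80 − 48 = -128;  -156 − 128 = -284

-284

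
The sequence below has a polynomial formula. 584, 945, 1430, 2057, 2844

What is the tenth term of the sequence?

First differences: 361, 485, 627, 787
Second differences: 124, 142, 160
Third differences: 18, 18
The third differences are constant (18).
160 + 18 = 178;  787 + 178 = 965;  2844 + 965 = 3809
178 + 18 = 196;  965 + 196 = 1161;  3809 + 1161 = 4970
196 + 18 = 214;  1161 + 214 = 1375;  4970 + 1375 = 6345
214 + 18 = 232;  1375 + 232 = 1607;  6345 + 1607 = 7952
232 + 18 = 250;  1607 + 250 = 1857;  7952 + 1857 = 9809

9809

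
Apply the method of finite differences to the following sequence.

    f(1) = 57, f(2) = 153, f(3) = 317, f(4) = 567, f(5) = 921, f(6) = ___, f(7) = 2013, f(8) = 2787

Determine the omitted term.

Using the first 5 terms:
96, 164, 250, 354
68, 86, 104
18, 18
Constant third difference = 18.
Extend forward: 104 + 18 = 122;  354 + 122 = 476;  921 + 476 = 1397

1397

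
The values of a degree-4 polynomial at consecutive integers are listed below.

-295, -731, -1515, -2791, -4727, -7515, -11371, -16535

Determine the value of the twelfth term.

-55911

D1: -436  -784  -1276  -1936  -2788  -3856  -5164
D2: -348  -492  -660  -852  -1068  -1308
D3: -144  -168  -192  -216  -240
D4: -24  -24  -24  -24
The fourth differences are constant (-24).
-240 − 24 = -264;  -1308 − 264 = -1572;  -5164 − 1572 = -6736;  -16535 − 6736 = -23271
-264 − 24 = -288;  -1572 − 288 = -1860;  -6736 − 1860 = -8596;  -23271 − 8596 = -31867
-288 − 24 = -312;  -1860 − 312 = -2172;  -8596 − 2172 = -10768;  -31867 − 10768 = -42635
-312 − 24 = -336;  -2172 − 336 = -2508;  -10768 − 2508 = -13276;  -42635 − 13276 = -55911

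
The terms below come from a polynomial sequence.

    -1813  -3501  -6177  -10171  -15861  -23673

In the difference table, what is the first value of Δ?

Δ: -1688, -2676, -3994, -5690, -7812
Δ²: -988, -1318, -1696, -2122
Δ³: -330, -378, -426
Δ⁴: -48, -48

-1688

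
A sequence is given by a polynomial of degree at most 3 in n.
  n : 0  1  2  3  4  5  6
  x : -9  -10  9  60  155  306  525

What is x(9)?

1710

First differences: -1 , 19 , 51 , 95 , 151 , 219
Second differences: 20 , 32 , 44 , 56 , 68
Third differences: 12 , 12 , 12 , 12
Constant third difference = 12, so extend:
68 + 12 = 80;  219 + 80 = 299;  525 + 299 = 824
80 + 12 = 92;  299 + 92 = 391;  824 + 391 = 1215
92 + 12 = 104;  391 + 104 = 495;  1215 + 495 = 1710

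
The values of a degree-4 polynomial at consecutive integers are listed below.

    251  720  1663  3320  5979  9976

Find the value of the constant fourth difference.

First differences: 469, 943, 1657, 2659, 3997
Second differences: 474, 714, 1002, 1338
Third differences: 240, 288, 336
Fourth differences: 48, 48

48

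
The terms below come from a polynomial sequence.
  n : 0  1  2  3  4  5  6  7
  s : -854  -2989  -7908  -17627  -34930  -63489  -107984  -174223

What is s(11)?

-818979

-2135, -4919, -9719, -17303, -28559, -44495, -66239
-2784, -4800, -7584, -11256, -15936, -21744
-2016, -2784, -3672, -4680, -5808
-768, -888, -1008, -1128
-120, -120, -120
Fifth differences constant at -120.
-1128 − 120 = -1248;  -5808 − 1248 = -7056;  -21744 − 7056 = -28800;  -66239 − 28800 = -95039;  -174223 − 95039 = -269262
-1248 − 120 = -1368;  -7056 − 1368 = -8424;  -28800 − 8424 = -37224;  -95039 − 37224 = -132263;  -269262 − 132263 = -401525
-1368 − 120 = -1488;  -8424 − 1488 = -9912;  -37224 − 9912 = -47136;  -132263 − 47136 = -179399;  -401525 − 179399 = -580924
-1488 − 120 = -1608;  -9912 − 1608 = -11520;  -47136 − 11520 = -58656;  -179399 − 58656 = -238055;  -580924 − 238055 = -818979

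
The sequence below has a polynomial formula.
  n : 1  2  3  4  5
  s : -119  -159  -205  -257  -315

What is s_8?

-40, -46, -52, -58
-6, -6, -6
Constant second difference = -6, so extend:
-58 − 6 = -64;  -315 − 64 = -379
-64 − 6 = -70;  -379 − 70 = -449
-70 − 6 = -76;  -449 − 76 = -525

-525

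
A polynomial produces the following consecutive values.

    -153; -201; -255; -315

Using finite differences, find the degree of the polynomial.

D1: -48, -54, -60
D2: -6, -6
The second differences are constant, so the polynomial has degree 2.

2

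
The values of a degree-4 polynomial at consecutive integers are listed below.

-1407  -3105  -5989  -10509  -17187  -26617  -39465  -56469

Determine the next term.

D1: -1698  -2884  -4520  -6678  -9430  -12848  -17004
D2: -1186  -1636  -2158  -2752  -3418  -4156
D3: -450  -522  -594  -666  -738
D4: -72  -72  -72  -72
The fourth differences are constant (-72).
-738 − 72 = -810;  -4156 − 810 = -4966;  -17004 − 4966 = -21970;  -56469 − 21970 = -78439

-78439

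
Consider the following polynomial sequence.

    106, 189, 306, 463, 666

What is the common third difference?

Δ: 83, 117, 157, 203
Δ²: 34, 40, 46
Δ³: 6, 6

6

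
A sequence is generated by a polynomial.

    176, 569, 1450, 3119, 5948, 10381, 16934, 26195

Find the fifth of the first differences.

4433

Δ: 393, 881, 1669, 2829, 4433, 6553, 9261
Δ²: 488, 788, 1160, 1604, 2120, 2708
Δ³: 300, 372, 444, 516, 588
Δ⁴: 72, 72, 72, 72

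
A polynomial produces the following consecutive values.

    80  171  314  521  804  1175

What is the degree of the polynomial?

Δ: 91, 143, 207, 283, 371
Δ²: 52, 64, 76, 88
Δ³: 12, 12, 12
The third differences are constant, so the polynomial has degree 3.

3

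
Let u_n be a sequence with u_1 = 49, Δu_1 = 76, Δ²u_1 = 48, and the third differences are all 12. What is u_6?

1029

Build the table forward from the leading diagonal:
Δ³: 12  12  12  12  12  12
Δ²: 48  60  72  84  96  108
Δ: 76  124  184  256  340  436
u: 49  125  249  433  689  1029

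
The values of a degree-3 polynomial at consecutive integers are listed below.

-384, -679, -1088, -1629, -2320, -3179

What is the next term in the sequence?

Δ: -295, -409, -541, -691, -859
Δ²: -114, -132, -150, -168
Δ³: -18, -18, -18
The third differences are constant (-18).
-168 − 18 = -186;  -859 − 186 = -1045;  -3179 − 1045 = -4224

-4224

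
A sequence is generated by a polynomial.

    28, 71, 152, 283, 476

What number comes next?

Δ: 43, 81, 131, 193
Δ²: 38, 50, 62
Δ³: 12, 12
Constant third difference = 12, so extend:
62 + 12 = 74;  193 + 74 = 267;  476 + 267 = 743

743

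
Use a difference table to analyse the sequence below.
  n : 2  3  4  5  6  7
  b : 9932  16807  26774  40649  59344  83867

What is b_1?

First differences: 6875  9967  13875  18695  24523
Second differences: 3092  3908  4820  5828
Third differences: 816  912  1008
Fourth differences: 96  96
The fourth differences are constant at 96.
Work back: 816 − 96 = 720;  3092 − 720 = 2372;  6875 − 2372 = 4503;  9932 − 4503 = 5429

5429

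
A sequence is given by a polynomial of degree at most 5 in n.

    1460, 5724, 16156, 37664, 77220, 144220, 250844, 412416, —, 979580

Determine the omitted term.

647764

Using the first 8 terms:
Δ: 4264  10432  21508  39556  67000  106624  161572
Δ²: 6168  11076  18048  27444  39624  54948
Δ³: 4908  6972  9396  12180  15324
Δ⁴: 2064  2424  2784  3144
Δ⁵: 360  360  360
Constant fifth difference = 360.
Extend forward: 3144 + 360 = 3504;  15324 + 3504 = 18828;  54948 + 18828 = 73776;  161572 + 73776 = 235348;  412416 + 235348 = 647764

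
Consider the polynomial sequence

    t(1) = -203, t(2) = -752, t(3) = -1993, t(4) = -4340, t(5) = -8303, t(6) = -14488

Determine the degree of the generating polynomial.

First differences: -549, -1241, -2347, -3963, -6185
Second differences: -692, -1106, -1616, -2222
Third differences: -414, -510, -606
Fourth differences: -96, -96
The fourth differences are constant, so the polynomial has degree 4.

4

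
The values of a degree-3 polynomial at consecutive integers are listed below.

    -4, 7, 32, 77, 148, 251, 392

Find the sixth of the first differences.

Δ: 11, 25, 45, 71, 103, 141
Δ²: 14, 20, 26, 32, 38
Δ³: 6, 6, 6, 6

141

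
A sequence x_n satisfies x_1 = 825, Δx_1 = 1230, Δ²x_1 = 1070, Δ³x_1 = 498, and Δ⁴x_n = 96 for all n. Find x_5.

14253

Build the table forward from the leading diagonal:
D4: 96, 96, 96, 96, 96
D3: 498, 594, 690, 786, 882
D2: 1070, 1568, 2162, 2852, 3638
D1: 1230, 2300, 3868, 6030, 8882
x: 825, 2055, 4355, 8223, 14253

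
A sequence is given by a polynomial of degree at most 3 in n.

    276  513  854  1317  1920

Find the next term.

2681

D1: 237, 341, 463, 603
D2: 104, 122, 140
D3: 18, 18
The third differences are constant (18).
140 + 18 = 158;  603 + 158 = 761;  1920 + 761 = 2681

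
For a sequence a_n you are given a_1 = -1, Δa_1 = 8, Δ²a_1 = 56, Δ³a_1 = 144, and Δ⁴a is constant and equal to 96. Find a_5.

1039

Build the table forward from the leading diagonal:
Fourth differences: 96  96  96  96  96
Third differences: 144  240  336  432  528
Second differences: 56  200  440  776  1208
First differences: 8  64  264  704  1480
a: -1  7  71  335  1039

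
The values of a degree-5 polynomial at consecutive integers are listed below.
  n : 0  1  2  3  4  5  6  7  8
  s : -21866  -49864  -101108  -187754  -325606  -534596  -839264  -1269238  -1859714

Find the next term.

-2651936

D1: -27998  -51244  -86646  -137852  -208990  -304668  -429974  -590476
D2: -23246  -35402  -51206  -71138  -95678  -125306  -160502
D3: -12156  -15804  -19932  -24540  -29628  -35196
D4: -3648  -4128  -4608  -5088  -5568
D5: -480  -480  -480  -480
The fifth differences are constant (-480).
-5568 − 480 = -6048;  -35196 − 6048 = -41244;  -160502 − 41244 = -201746;  -590476 − 201746 = -792222;  -1859714 − 792222 = -2651936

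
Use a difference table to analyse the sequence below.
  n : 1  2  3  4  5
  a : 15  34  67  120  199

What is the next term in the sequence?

Δ: 19, 33, 53, 79
Δ²: 14, 20, 26
Δ³: 6, 6
Third differences constant at 6.
26 + 6 = 32;  79 + 32 = 111;  199 + 111 = 310

310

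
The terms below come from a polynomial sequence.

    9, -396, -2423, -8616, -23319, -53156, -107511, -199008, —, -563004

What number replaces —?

Using the first 8 terms:
D1: -405  -2027  -6193  -14703  -29837  -54355  -91497
D2: -1622  -4166  -8510  -15134  -24518  -37142
D3: -2544  -4344  -6624  -9384  -12624
D4: -1800  -2280  -2760  -3240
D5: -480  -480  -480
Constant fifth difference = -480.
Extend forward: -3240 − 480 = -3720;  -12624 − 3720 = -16344;  -37142 − 16344 = -53486;  -91497 − 53486 = -144983;  -199008 − 144983 = -343991

-343991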